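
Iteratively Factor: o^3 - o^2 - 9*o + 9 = (o - 3)*(o^2 + 2*o - 3) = (o - 3)*(o - 1)*(o + 3)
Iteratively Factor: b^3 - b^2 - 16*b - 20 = (b + 2)*(b^2 - 3*b - 10) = (b + 2)^2*(b - 5)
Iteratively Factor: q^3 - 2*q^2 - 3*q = (q)*(q^2 - 2*q - 3) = q*(q - 3)*(q + 1)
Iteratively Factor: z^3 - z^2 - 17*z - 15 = (z + 1)*(z^2 - 2*z - 15) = (z + 1)*(z + 3)*(z - 5)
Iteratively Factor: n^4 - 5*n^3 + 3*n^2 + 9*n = (n - 3)*(n^3 - 2*n^2 - 3*n) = n*(n - 3)*(n^2 - 2*n - 3) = n*(n - 3)*(n + 1)*(n - 3)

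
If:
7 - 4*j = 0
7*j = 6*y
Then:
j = 7/4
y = 49/24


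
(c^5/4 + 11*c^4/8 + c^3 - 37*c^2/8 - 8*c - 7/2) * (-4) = -c^5 - 11*c^4/2 - 4*c^3 + 37*c^2/2 + 32*c + 14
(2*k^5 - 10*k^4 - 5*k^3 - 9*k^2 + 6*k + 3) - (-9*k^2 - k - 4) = 2*k^5 - 10*k^4 - 5*k^3 + 7*k + 7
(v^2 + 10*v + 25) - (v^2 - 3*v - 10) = 13*v + 35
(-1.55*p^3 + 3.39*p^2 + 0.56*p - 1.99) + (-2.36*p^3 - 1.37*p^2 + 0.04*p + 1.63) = -3.91*p^3 + 2.02*p^2 + 0.6*p - 0.36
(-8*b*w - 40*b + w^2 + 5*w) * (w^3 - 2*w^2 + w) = -8*b*w^4 - 24*b*w^3 + 72*b*w^2 - 40*b*w + w^5 + 3*w^4 - 9*w^3 + 5*w^2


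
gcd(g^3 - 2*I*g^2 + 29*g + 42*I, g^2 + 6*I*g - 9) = g + 3*I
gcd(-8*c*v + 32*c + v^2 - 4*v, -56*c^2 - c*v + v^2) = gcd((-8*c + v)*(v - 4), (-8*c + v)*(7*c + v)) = -8*c + v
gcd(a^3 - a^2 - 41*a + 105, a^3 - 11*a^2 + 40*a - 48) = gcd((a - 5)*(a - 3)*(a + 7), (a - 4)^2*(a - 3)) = a - 3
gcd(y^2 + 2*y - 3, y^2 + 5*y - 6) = y - 1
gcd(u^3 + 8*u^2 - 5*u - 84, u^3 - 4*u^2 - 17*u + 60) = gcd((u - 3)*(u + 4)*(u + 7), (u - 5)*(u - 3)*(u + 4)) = u^2 + u - 12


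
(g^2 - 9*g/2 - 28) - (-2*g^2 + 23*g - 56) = 3*g^2 - 55*g/2 + 28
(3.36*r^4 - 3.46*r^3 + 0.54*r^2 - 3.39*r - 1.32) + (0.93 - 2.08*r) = 3.36*r^4 - 3.46*r^3 + 0.54*r^2 - 5.47*r - 0.39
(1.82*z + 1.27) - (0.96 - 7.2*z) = 9.02*z + 0.31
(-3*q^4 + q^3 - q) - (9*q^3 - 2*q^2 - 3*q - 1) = -3*q^4 - 8*q^3 + 2*q^2 + 2*q + 1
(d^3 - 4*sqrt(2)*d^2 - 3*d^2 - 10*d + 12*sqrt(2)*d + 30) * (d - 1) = d^4 - 4*sqrt(2)*d^3 - 4*d^3 - 7*d^2 + 16*sqrt(2)*d^2 - 12*sqrt(2)*d + 40*d - 30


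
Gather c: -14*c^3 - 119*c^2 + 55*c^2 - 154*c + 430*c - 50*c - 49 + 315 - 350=-14*c^3 - 64*c^2 + 226*c - 84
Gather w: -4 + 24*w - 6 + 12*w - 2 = 36*w - 12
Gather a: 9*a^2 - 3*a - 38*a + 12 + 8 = 9*a^2 - 41*a + 20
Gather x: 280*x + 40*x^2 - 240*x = 40*x^2 + 40*x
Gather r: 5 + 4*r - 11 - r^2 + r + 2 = -r^2 + 5*r - 4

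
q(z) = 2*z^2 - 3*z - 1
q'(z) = 4*z - 3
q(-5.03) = 64.69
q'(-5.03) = -23.12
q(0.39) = -1.87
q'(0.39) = -1.44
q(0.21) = -1.54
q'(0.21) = -2.16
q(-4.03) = 43.57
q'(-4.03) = -19.12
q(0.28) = -1.68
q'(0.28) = -1.88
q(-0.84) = 2.93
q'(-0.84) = -6.36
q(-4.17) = 46.29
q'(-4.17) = -19.68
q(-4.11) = 45.11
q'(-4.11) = -19.44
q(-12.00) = 323.00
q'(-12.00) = -51.00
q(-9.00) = 188.00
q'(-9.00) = -39.00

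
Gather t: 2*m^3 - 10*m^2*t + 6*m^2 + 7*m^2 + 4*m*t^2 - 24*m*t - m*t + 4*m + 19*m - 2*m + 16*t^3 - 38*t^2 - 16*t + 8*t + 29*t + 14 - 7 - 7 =2*m^3 + 13*m^2 + 21*m + 16*t^3 + t^2*(4*m - 38) + t*(-10*m^2 - 25*m + 21)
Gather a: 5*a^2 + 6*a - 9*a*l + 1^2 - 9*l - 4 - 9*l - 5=5*a^2 + a*(6 - 9*l) - 18*l - 8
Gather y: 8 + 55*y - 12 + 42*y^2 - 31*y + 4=42*y^2 + 24*y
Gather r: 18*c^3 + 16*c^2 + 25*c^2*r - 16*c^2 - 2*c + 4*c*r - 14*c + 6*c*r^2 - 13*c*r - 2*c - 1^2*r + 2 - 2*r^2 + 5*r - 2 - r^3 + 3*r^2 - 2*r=18*c^3 - 18*c - r^3 + r^2*(6*c + 1) + r*(25*c^2 - 9*c + 2)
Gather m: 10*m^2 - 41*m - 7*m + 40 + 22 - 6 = 10*m^2 - 48*m + 56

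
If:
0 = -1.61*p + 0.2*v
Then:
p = 0.124223602484472*v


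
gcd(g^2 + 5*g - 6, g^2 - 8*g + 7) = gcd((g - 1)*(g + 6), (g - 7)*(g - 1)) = g - 1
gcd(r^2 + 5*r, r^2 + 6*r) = r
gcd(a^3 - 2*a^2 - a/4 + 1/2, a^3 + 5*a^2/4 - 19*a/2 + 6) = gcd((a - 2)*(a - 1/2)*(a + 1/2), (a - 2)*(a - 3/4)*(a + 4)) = a - 2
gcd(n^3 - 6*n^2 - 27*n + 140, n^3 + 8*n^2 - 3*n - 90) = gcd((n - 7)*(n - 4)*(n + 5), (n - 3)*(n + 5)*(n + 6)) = n + 5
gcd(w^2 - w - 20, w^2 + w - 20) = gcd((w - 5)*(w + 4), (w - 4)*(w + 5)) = 1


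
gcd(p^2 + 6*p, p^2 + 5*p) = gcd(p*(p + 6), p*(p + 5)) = p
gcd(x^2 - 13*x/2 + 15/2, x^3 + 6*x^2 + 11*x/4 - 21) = x - 3/2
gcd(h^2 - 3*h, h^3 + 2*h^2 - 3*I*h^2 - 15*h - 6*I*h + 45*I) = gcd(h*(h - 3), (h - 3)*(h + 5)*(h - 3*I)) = h - 3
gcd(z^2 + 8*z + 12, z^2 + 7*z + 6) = z + 6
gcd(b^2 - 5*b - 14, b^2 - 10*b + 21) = b - 7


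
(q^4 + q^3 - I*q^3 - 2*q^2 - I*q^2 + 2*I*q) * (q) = q^5 + q^4 - I*q^4 - 2*q^3 - I*q^3 + 2*I*q^2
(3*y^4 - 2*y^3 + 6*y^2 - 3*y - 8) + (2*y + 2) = 3*y^4 - 2*y^3 + 6*y^2 - y - 6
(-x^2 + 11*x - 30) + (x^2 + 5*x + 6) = 16*x - 24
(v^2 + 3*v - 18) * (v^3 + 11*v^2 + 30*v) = v^5 + 14*v^4 + 45*v^3 - 108*v^2 - 540*v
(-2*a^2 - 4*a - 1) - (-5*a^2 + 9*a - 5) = 3*a^2 - 13*a + 4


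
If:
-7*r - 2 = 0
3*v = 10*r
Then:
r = -2/7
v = -20/21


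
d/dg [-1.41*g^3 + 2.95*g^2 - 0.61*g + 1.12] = -4.23*g^2 + 5.9*g - 0.61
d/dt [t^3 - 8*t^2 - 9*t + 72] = 3*t^2 - 16*t - 9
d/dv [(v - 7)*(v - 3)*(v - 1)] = 3*v^2 - 22*v + 31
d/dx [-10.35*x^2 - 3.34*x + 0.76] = -20.7*x - 3.34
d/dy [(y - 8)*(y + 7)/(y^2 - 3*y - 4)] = 2*(-y^2 + 52*y - 82)/(y^4 - 6*y^3 + y^2 + 24*y + 16)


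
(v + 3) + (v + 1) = 2*v + 4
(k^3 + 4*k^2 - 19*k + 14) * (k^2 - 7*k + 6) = k^5 - 3*k^4 - 41*k^3 + 171*k^2 - 212*k + 84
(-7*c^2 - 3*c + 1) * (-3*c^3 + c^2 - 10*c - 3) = 21*c^5 + 2*c^4 + 64*c^3 + 52*c^2 - c - 3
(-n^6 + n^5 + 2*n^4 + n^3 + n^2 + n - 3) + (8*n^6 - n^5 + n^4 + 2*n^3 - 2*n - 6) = 7*n^6 + 3*n^4 + 3*n^3 + n^2 - n - 9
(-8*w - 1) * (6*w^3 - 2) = -48*w^4 - 6*w^3 + 16*w + 2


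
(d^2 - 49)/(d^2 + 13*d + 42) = (d - 7)/(d + 6)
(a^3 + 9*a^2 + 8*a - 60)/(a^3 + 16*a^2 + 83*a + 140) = (a^2 + 4*a - 12)/(a^2 + 11*a + 28)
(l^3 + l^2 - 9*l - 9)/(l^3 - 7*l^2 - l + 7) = (l^2 - 9)/(l^2 - 8*l + 7)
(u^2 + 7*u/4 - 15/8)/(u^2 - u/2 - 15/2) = (u - 3/4)/(u - 3)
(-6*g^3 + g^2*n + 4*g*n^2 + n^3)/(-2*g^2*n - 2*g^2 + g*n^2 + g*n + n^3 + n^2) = (3*g + n)/(n + 1)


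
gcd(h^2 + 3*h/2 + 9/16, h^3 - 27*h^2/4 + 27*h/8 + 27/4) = h + 3/4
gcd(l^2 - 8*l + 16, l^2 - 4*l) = l - 4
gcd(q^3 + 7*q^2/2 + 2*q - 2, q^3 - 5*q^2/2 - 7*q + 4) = q^2 + 3*q/2 - 1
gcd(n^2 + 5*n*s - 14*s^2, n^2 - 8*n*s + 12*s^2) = -n + 2*s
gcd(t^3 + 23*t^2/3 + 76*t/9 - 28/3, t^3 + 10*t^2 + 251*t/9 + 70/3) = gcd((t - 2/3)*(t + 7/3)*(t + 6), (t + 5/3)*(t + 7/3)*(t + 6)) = t^2 + 25*t/3 + 14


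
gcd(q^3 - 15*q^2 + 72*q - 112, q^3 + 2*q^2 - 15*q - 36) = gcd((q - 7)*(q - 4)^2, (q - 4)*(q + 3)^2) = q - 4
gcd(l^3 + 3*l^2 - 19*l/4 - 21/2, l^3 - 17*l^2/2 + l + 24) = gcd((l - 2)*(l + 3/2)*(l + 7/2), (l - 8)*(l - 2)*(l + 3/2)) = l^2 - l/2 - 3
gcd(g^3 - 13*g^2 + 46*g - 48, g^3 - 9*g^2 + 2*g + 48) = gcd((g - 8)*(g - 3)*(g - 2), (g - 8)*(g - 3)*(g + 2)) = g^2 - 11*g + 24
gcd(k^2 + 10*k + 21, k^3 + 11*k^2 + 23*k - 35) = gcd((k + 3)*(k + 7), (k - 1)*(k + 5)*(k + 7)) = k + 7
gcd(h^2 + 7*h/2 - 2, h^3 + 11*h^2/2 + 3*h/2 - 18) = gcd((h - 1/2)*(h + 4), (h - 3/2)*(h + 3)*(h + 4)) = h + 4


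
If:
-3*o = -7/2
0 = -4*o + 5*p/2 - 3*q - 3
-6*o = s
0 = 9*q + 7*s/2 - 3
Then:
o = 7/6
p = 101/15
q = 55/18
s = -7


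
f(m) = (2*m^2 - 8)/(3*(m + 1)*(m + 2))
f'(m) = 4*m/(3*(m + 1)*(m + 2)) - (2*m^2 - 8)/(3*(m + 1)*(m + 2)^2) - (2*m^2 - 8)/(3*(m + 1)^2*(m + 2)) = 2/(m^2 + 2*m + 1)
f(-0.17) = -1.74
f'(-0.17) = 2.90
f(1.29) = -0.21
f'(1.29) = 0.38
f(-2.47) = 2.03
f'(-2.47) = 0.93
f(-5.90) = 1.07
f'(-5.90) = 0.08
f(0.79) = -0.45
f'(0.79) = 0.62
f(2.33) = 0.07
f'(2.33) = 0.18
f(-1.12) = 17.33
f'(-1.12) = 138.89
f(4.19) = 0.28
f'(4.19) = 0.07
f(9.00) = 0.47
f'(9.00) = 0.02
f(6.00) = 0.38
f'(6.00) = 0.04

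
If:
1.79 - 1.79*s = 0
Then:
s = 1.00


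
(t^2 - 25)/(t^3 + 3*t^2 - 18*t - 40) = (t - 5)/(t^2 - 2*t - 8)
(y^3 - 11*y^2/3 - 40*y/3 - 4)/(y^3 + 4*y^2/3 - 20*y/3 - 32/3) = (3*y^2 - 17*y - 6)/(3*y^2 - 2*y - 16)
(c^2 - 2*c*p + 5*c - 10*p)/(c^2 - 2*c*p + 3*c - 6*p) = (c + 5)/(c + 3)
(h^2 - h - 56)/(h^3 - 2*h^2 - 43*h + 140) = (h - 8)/(h^2 - 9*h + 20)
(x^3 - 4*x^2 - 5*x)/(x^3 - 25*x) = (x + 1)/(x + 5)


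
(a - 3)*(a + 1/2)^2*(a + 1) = a^4 - a^3 - 19*a^2/4 - 7*a/2 - 3/4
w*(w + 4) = w^2 + 4*w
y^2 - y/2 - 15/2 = (y - 3)*(y + 5/2)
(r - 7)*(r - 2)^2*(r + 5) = r^4 - 6*r^3 - 23*r^2 + 132*r - 140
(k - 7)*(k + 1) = k^2 - 6*k - 7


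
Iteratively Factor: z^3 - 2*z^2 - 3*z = (z)*(z^2 - 2*z - 3) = z*(z - 3)*(z + 1)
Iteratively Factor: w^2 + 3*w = (w)*(w + 3)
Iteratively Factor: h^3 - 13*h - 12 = (h + 1)*(h^2 - h - 12) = (h - 4)*(h + 1)*(h + 3)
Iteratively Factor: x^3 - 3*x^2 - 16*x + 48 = (x + 4)*(x^2 - 7*x + 12) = (x - 4)*(x + 4)*(x - 3)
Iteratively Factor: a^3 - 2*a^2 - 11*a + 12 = (a + 3)*(a^2 - 5*a + 4) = (a - 1)*(a + 3)*(a - 4)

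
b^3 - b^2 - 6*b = b*(b - 3)*(b + 2)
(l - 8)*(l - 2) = l^2 - 10*l + 16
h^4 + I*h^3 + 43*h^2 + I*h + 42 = (h - 6*I)*(h - I)*(h + I)*(h + 7*I)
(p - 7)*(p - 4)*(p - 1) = p^3 - 12*p^2 + 39*p - 28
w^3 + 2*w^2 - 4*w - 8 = (w - 2)*(w + 2)^2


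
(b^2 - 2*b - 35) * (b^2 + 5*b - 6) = b^4 + 3*b^3 - 51*b^2 - 163*b + 210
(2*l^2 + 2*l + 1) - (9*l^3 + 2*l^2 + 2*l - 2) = 3 - 9*l^3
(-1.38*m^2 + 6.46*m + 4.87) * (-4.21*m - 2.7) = 5.8098*m^3 - 23.4706*m^2 - 37.9447*m - 13.149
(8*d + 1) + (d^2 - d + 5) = d^2 + 7*d + 6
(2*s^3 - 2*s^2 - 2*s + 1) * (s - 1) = 2*s^4 - 4*s^3 + 3*s - 1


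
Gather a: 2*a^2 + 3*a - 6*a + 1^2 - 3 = 2*a^2 - 3*a - 2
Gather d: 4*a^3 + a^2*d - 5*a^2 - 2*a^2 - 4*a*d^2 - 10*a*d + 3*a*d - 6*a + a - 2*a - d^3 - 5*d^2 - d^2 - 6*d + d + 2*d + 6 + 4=4*a^3 - 7*a^2 - 7*a - d^3 + d^2*(-4*a - 6) + d*(a^2 - 7*a - 3) + 10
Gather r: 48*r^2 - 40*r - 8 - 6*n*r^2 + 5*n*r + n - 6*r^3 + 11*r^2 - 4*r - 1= n - 6*r^3 + r^2*(59 - 6*n) + r*(5*n - 44) - 9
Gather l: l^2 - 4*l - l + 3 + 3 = l^2 - 5*l + 6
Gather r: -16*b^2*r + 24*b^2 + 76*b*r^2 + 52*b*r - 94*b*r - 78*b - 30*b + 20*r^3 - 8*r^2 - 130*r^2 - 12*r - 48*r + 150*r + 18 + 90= 24*b^2 - 108*b + 20*r^3 + r^2*(76*b - 138) + r*(-16*b^2 - 42*b + 90) + 108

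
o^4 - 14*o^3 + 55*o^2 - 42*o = o*(o - 7)*(o - 6)*(o - 1)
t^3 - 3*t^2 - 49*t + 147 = (t - 7)*(t - 3)*(t + 7)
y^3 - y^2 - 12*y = y*(y - 4)*(y + 3)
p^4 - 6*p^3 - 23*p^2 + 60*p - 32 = (p - 8)*(p - 1)^2*(p + 4)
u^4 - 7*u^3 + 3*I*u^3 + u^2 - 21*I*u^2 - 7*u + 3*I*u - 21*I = (u - 7)*(u - I)*(u + I)*(u + 3*I)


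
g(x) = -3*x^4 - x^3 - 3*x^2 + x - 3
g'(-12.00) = 20377.00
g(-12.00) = -60927.00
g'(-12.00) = 20377.00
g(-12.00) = -60927.00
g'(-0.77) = 9.32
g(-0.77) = -6.15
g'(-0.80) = 10.02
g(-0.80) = -6.44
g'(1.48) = -53.35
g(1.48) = -25.73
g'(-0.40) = 3.69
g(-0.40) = -3.89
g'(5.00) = -1604.00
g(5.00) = -2073.00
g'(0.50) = -4.25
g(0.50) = -3.56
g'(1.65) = -70.97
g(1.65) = -36.25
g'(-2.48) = 180.46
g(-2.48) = -122.16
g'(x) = -12*x^3 - 3*x^2 - 6*x + 1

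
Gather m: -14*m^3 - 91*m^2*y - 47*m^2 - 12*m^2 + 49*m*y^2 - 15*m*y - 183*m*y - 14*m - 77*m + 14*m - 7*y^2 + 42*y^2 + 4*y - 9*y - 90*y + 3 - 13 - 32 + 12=-14*m^3 + m^2*(-91*y - 59) + m*(49*y^2 - 198*y - 77) + 35*y^2 - 95*y - 30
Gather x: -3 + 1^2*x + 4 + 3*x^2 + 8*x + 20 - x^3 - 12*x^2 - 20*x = -x^3 - 9*x^2 - 11*x + 21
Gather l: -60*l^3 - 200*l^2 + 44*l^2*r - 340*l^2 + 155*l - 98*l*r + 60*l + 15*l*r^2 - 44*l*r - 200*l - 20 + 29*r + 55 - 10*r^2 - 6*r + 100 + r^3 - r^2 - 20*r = -60*l^3 + l^2*(44*r - 540) + l*(15*r^2 - 142*r + 15) + r^3 - 11*r^2 + 3*r + 135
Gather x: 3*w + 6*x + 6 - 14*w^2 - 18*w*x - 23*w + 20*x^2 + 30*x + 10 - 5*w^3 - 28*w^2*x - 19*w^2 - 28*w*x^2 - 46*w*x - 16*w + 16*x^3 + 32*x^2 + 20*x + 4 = -5*w^3 - 33*w^2 - 36*w + 16*x^3 + x^2*(52 - 28*w) + x*(-28*w^2 - 64*w + 56) + 20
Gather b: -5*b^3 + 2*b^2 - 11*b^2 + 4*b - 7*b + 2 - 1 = -5*b^3 - 9*b^2 - 3*b + 1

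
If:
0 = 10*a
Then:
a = 0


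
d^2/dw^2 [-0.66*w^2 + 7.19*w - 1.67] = -1.32000000000000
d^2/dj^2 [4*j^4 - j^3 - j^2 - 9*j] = 48*j^2 - 6*j - 2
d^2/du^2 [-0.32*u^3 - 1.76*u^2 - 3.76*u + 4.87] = -1.92*u - 3.52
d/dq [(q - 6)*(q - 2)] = 2*q - 8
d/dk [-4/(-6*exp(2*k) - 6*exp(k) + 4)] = (-12*exp(k) - 6)*exp(k)/(3*exp(2*k) + 3*exp(k) - 2)^2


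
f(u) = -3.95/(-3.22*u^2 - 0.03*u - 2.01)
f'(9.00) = -0.00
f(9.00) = 0.02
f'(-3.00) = 0.08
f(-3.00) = 0.13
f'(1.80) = -0.29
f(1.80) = 0.32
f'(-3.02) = 0.08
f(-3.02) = 0.13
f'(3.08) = -0.07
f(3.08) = 0.12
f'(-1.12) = 0.78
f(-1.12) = 0.66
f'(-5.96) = 0.01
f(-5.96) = 0.03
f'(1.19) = -0.70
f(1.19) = 0.60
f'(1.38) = -0.53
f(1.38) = 0.48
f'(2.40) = -0.14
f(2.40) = 0.19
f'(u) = -3.95*(6.44*u + 0.03)/(-3.22*u^2 - 0.03*u - 2.01)^2 = (-25.438*u - 0.1185)/(3.22*u^2 + 0.03*u + 2.01)^2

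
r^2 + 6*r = r*(r + 6)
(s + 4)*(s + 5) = s^2 + 9*s + 20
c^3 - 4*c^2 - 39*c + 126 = (c - 7)*(c - 3)*(c + 6)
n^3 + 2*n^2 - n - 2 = (n - 1)*(n + 1)*(n + 2)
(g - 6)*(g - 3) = g^2 - 9*g + 18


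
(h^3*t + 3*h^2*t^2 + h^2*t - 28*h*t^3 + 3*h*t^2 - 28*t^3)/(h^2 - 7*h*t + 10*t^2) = t*(h^3 + 3*h^2*t + h^2 - 28*h*t^2 + 3*h*t - 28*t^2)/(h^2 - 7*h*t + 10*t^2)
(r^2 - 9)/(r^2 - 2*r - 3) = (r + 3)/(r + 1)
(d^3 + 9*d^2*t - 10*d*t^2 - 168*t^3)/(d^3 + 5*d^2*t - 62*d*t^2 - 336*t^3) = (-d + 4*t)/(-d + 8*t)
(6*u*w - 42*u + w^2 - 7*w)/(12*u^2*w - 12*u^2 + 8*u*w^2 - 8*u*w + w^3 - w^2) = (w - 7)/(2*u*w - 2*u + w^2 - w)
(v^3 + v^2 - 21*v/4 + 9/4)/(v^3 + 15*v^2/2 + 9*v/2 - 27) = (v - 1/2)/(v + 6)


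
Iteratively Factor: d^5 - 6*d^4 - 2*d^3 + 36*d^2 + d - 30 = (d - 3)*(d^4 - 3*d^3 - 11*d^2 + 3*d + 10) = (d - 3)*(d - 1)*(d^3 - 2*d^2 - 13*d - 10) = (d - 3)*(d - 1)*(d + 2)*(d^2 - 4*d - 5) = (d - 3)*(d - 1)*(d + 1)*(d + 2)*(d - 5)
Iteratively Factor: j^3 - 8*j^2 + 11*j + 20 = (j - 5)*(j^2 - 3*j - 4) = (j - 5)*(j - 4)*(j + 1)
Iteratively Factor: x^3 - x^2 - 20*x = (x + 4)*(x^2 - 5*x) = (x - 5)*(x + 4)*(x)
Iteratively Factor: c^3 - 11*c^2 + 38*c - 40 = (c - 5)*(c^2 - 6*c + 8) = (c - 5)*(c - 4)*(c - 2)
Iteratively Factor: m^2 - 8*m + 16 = (m - 4)*(m - 4)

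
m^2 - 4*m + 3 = (m - 3)*(m - 1)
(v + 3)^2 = v^2 + 6*v + 9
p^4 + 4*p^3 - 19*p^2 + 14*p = p*(p - 2)*(p - 1)*(p + 7)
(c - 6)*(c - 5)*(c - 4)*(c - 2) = c^4 - 17*c^3 + 104*c^2 - 268*c + 240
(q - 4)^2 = q^2 - 8*q + 16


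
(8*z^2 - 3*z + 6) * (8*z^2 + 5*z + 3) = 64*z^4 + 16*z^3 + 57*z^2 + 21*z + 18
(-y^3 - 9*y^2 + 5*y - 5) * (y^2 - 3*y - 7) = -y^5 - 6*y^4 + 39*y^3 + 43*y^2 - 20*y + 35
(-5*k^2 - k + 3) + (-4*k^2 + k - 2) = 1 - 9*k^2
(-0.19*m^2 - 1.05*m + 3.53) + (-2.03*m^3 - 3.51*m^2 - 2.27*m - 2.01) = -2.03*m^3 - 3.7*m^2 - 3.32*m + 1.52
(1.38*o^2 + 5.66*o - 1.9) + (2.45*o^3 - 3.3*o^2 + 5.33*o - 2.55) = 2.45*o^3 - 1.92*o^2 + 10.99*o - 4.45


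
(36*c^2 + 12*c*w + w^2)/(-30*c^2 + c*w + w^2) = (6*c + w)/(-5*c + w)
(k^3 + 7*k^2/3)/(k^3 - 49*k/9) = 3*k/(3*k - 7)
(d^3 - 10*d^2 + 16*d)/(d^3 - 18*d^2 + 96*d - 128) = d/(d - 8)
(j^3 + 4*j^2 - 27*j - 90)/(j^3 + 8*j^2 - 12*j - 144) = (j^2 - 2*j - 15)/(j^2 + 2*j - 24)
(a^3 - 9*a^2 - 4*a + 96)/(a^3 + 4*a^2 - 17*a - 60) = (a - 8)/(a + 5)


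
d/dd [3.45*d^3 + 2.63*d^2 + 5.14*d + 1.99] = 10.35*d^2 + 5.26*d + 5.14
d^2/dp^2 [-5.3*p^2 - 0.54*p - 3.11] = -10.6000000000000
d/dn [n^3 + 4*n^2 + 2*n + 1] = 3*n^2 + 8*n + 2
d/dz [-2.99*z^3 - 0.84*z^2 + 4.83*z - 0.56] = -8.97*z^2 - 1.68*z + 4.83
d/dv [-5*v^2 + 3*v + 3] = 3 - 10*v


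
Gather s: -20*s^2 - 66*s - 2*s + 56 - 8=-20*s^2 - 68*s + 48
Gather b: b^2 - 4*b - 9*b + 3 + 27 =b^2 - 13*b + 30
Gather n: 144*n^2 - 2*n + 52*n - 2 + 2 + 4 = 144*n^2 + 50*n + 4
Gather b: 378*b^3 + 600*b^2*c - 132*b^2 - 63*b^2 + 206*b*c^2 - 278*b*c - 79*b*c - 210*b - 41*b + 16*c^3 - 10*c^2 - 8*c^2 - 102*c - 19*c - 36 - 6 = 378*b^3 + b^2*(600*c - 195) + b*(206*c^2 - 357*c - 251) + 16*c^3 - 18*c^2 - 121*c - 42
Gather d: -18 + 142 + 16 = 140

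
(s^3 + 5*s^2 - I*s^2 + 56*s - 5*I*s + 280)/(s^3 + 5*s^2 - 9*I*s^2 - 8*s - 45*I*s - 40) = (s + 7*I)/(s - I)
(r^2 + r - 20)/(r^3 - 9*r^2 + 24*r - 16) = (r + 5)/(r^2 - 5*r + 4)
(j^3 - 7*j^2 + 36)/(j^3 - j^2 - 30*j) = (j^2 - j - 6)/(j*(j + 5))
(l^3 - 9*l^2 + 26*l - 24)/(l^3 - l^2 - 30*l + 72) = (l - 2)/(l + 6)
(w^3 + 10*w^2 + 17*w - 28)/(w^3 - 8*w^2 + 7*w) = (w^2 + 11*w + 28)/(w*(w - 7))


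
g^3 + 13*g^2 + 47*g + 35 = (g + 1)*(g + 5)*(g + 7)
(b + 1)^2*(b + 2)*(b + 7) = b^4 + 11*b^3 + 33*b^2 + 37*b + 14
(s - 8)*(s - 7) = s^2 - 15*s + 56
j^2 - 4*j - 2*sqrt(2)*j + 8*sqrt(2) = (j - 4)*(j - 2*sqrt(2))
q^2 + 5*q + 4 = (q + 1)*(q + 4)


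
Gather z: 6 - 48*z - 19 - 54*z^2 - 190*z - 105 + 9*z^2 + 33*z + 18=-45*z^2 - 205*z - 100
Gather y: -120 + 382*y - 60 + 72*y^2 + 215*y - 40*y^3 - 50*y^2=-40*y^3 + 22*y^2 + 597*y - 180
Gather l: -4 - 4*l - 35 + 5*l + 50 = l + 11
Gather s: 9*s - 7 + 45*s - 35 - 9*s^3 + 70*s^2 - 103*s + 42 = -9*s^3 + 70*s^2 - 49*s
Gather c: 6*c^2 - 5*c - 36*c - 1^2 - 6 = 6*c^2 - 41*c - 7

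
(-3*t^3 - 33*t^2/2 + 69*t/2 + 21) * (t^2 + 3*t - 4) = -3*t^5 - 51*t^4/2 - 3*t^3 + 381*t^2/2 - 75*t - 84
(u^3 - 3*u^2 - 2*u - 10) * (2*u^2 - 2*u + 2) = 2*u^5 - 8*u^4 + 4*u^3 - 22*u^2 + 16*u - 20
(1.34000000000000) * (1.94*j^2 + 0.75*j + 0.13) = 2.5996*j^2 + 1.005*j + 0.1742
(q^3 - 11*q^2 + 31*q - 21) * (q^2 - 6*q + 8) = q^5 - 17*q^4 + 105*q^3 - 295*q^2 + 374*q - 168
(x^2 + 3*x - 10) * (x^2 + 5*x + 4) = x^4 + 8*x^3 + 9*x^2 - 38*x - 40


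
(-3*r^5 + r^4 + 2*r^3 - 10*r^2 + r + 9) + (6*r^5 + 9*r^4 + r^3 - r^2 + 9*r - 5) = 3*r^5 + 10*r^4 + 3*r^3 - 11*r^2 + 10*r + 4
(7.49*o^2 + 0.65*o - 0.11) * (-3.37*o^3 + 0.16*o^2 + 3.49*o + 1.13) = -25.2413*o^5 - 0.9921*o^4 + 26.6148*o^3 + 10.7146*o^2 + 0.3506*o - 0.1243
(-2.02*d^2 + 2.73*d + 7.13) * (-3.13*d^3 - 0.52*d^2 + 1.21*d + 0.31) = 6.3226*d^5 - 7.4945*d^4 - 26.1807*d^3 - 1.0305*d^2 + 9.4736*d + 2.2103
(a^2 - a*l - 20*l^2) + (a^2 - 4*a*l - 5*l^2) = 2*a^2 - 5*a*l - 25*l^2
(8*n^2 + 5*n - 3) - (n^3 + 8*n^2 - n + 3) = -n^3 + 6*n - 6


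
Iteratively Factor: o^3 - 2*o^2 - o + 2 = (o - 2)*(o^2 - 1) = (o - 2)*(o - 1)*(o + 1)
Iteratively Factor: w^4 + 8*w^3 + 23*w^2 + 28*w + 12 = (w + 3)*(w^3 + 5*w^2 + 8*w + 4) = (w + 2)*(w + 3)*(w^2 + 3*w + 2) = (w + 2)^2*(w + 3)*(w + 1)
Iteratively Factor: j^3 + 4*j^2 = (j)*(j^2 + 4*j) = j^2*(j + 4)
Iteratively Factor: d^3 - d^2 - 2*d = (d - 2)*(d^2 + d) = (d - 2)*(d + 1)*(d)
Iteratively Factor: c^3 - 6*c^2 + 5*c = (c - 5)*(c^2 - c) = (c - 5)*(c - 1)*(c)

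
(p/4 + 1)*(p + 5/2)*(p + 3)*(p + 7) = p^4/4 + 33*p^3/8 + 24*p^2 + 473*p/8 + 105/2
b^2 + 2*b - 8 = (b - 2)*(b + 4)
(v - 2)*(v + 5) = v^2 + 3*v - 10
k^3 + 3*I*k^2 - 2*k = k*(k + I)*(k + 2*I)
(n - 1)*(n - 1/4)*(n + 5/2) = n^3 + 5*n^2/4 - 23*n/8 + 5/8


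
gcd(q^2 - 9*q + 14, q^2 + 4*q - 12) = q - 2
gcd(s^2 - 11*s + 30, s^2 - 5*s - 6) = s - 6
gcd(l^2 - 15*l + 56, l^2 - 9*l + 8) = l - 8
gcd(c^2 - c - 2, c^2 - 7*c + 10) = c - 2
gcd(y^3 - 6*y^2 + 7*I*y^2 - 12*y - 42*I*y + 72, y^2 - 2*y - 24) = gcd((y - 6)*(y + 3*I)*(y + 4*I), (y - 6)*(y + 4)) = y - 6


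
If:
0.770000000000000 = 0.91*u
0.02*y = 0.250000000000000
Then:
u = 0.85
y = 12.50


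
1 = 1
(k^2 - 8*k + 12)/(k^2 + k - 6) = (k - 6)/(k + 3)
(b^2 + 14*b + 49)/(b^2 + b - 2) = (b^2 + 14*b + 49)/(b^2 + b - 2)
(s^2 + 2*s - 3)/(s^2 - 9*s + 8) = (s + 3)/(s - 8)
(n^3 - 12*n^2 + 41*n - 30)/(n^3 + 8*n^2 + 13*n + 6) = (n^3 - 12*n^2 + 41*n - 30)/(n^3 + 8*n^2 + 13*n + 6)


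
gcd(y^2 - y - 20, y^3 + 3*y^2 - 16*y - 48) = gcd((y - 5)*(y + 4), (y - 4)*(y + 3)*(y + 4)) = y + 4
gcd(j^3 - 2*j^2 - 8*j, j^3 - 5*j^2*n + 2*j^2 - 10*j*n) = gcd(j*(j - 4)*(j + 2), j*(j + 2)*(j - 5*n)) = j^2 + 2*j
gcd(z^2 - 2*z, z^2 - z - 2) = z - 2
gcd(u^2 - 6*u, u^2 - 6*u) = u^2 - 6*u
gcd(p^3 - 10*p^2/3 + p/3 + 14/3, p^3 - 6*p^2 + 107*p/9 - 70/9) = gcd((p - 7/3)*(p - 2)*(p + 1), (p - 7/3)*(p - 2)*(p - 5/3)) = p^2 - 13*p/3 + 14/3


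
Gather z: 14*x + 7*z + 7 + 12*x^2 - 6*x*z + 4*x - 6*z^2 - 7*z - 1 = 12*x^2 - 6*x*z + 18*x - 6*z^2 + 6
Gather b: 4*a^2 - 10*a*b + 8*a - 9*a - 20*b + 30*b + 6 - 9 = 4*a^2 - a + b*(10 - 10*a) - 3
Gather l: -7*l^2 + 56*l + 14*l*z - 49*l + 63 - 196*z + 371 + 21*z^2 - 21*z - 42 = -7*l^2 + l*(14*z + 7) + 21*z^2 - 217*z + 392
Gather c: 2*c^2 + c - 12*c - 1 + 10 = 2*c^2 - 11*c + 9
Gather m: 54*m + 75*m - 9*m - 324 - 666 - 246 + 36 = 120*m - 1200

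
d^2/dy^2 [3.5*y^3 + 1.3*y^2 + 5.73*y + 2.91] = 21.0*y + 2.6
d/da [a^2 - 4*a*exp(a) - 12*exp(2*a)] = -4*a*exp(a) + 2*a - 24*exp(2*a) - 4*exp(a)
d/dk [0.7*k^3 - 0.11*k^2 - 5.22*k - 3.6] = 2.1*k^2 - 0.22*k - 5.22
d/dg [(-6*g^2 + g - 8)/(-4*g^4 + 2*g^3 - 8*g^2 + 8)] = (-12*g^5 + 6*g^4 - 33*g^3 + 14*g^2 - 56*g + 2)/(4*g^8 - 4*g^7 + 17*g^6 - 8*g^5 + 8*g^3 - 32*g^2 + 16)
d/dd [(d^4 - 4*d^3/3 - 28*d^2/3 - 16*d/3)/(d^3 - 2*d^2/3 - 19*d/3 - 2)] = (9*d^4 - 48*d^3 + 77*d^2 + 60*d + 24)/(9*d^4 - 48*d^3 + 46*d^2 + 48*d + 9)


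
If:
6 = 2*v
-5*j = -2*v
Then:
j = 6/5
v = 3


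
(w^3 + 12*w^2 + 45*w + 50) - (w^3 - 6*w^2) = 18*w^2 + 45*w + 50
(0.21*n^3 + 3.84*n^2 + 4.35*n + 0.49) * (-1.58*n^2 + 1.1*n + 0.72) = -0.3318*n^5 - 5.8362*n^4 - 2.4978*n^3 + 6.7756*n^2 + 3.671*n + 0.3528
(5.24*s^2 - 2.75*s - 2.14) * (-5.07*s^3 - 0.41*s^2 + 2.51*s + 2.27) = -26.5668*s^5 + 11.7941*s^4 + 25.1297*s^3 + 5.8697*s^2 - 11.6139*s - 4.8578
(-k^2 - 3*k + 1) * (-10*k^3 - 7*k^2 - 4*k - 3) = 10*k^5 + 37*k^4 + 15*k^3 + 8*k^2 + 5*k - 3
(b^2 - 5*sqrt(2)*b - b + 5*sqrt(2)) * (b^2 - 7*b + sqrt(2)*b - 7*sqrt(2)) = b^4 - 8*b^3 - 4*sqrt(2)*b^3 - 3*b^2 + 32*sqrt(2)*b^2 - 28*sqrt(2)*b + 80*b - 70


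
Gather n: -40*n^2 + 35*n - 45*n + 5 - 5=-40*n^2 - 10*n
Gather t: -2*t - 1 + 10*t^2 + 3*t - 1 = 10*t^2 + t - 2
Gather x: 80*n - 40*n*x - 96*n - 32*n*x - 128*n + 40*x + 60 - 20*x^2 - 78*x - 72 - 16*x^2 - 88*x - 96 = -144*n - 36*x^2 + x*(-72*n - 126) - 108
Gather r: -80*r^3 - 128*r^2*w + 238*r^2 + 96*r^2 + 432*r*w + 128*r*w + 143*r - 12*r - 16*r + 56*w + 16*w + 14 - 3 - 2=-80*r^3 + r^2*(334 - 128*w) + r*(560*w + 115) + 72*w + 9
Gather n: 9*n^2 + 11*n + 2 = 9*n^2 + 11*n + 2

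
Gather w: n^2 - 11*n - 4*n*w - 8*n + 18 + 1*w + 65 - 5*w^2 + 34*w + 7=n^2 - 19*n - 5*w^2 + w*(35 - 4*n) + 90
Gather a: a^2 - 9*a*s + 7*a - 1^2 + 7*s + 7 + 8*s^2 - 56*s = a^2 + a*(7 - 9*s) + 8*s^2 - 49*s + 6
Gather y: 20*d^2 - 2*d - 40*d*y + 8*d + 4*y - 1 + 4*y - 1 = 20*d^2 + 6*d + y*(8 - 40*d) - 2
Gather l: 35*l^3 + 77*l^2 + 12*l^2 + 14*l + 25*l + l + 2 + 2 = 35*l^3 + 89*l^2 + 40*l + 4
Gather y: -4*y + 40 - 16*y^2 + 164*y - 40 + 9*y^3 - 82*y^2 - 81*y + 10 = 9*y^3 - 98*y^2 + 79*y + 10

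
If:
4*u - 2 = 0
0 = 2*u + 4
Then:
No Solution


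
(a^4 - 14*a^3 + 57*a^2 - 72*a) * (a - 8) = a^5 - 22*a^4 + 169*a^3 - 528*a^2 + 576*a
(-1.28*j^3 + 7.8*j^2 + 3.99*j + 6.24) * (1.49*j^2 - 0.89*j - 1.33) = -1.9072*j^5 + 12.7612*j^4 + 0.7055*j^3 - 4.6275*j^2 - 10.8603*j - 8.2992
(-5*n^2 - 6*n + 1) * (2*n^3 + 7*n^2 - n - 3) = -10*n^5 - 47*n^4 - 35*n^3 + 28*n^2 + 17*n - 3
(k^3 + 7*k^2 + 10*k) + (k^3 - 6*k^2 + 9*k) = 2*k^3 + k^2 + 19*k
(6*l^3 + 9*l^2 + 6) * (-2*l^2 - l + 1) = -12*l^5 - 24*l^4 - 3*l^3 - 3*l^2 - 6*l + 6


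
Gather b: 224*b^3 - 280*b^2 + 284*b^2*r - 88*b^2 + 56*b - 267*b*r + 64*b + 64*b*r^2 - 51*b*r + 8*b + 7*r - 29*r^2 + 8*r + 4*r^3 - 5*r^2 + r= 224*b^3 + b^2*(284*r - 368) + b*(64*r^2 - 318*r + 128) + 4*r^3 - 34*r^2 + 16*r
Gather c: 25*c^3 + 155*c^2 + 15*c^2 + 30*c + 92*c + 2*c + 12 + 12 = 25*c^3 + 170*c^2 + 124*c + 24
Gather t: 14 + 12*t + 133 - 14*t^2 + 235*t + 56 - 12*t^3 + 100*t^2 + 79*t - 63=-12*t^3 + 86*t^2 + 326*t + 140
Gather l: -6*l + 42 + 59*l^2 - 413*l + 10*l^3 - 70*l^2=10*l^3 - 11*l^2 - 419*l + 42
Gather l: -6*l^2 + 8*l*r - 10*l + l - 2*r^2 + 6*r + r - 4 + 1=-6*l^2 + l*(8*r - 9) - 2*r^2 + 7*r - 3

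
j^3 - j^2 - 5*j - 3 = (j - 3)*(j + 1)^2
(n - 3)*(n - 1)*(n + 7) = n^3 + 3*n^2 - 25*n + 21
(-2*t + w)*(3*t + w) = -6*t^2 + t*w + w^2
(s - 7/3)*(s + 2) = s^2 - s/3 - 14/3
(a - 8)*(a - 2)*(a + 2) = a^3 - 8*a^2 - 4*a + 32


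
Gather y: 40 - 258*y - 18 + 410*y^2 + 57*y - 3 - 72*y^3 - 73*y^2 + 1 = -72*y^3 + 337*y^2 - 201*y + 20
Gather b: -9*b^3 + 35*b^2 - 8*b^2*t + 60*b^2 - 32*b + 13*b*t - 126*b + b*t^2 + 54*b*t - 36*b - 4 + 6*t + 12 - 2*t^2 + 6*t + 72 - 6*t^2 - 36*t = -9*b^3 + b^2*(95 - 8*t) + b*(t^2 + 67*t - 194) - 8*t^2 - 24*t + 80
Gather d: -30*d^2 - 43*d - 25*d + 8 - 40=-30*d^2 - 68*d - 32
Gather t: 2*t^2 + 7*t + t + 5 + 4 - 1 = 2*t^2 + 8*t + 8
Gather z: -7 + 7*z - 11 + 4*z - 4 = 11*z - 22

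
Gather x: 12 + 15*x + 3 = 15*x + 15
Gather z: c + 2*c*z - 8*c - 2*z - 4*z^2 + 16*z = -7*c - 4*z^2 + z*(2*c + 14)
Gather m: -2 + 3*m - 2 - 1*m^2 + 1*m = -m^2 + 4*m - 4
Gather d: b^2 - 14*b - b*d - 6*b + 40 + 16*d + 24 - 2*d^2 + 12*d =b^2 - 20*b - 2*d^2 + d*(28 - b) + 64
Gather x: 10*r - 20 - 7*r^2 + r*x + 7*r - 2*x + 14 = -7*r^2 + 17*r + x*(r - 2) - 6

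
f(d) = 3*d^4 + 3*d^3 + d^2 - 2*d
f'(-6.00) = -2282.00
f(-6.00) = 3288.00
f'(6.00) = 2926.00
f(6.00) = 4560.00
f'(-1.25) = -13.88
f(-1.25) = 5.53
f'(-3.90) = -584.74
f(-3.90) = 539.09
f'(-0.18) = -2.14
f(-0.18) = 0.38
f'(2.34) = 205.72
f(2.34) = 129.18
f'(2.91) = 375.74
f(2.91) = 291.70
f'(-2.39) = -119.19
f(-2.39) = 67.42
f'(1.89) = 114.94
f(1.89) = 58.33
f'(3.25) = 511.50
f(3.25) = 441.75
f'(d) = 12*d^3 + 9*d^2 + 2*d - 2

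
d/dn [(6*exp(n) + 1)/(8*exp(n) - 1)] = -14*exp(n)/(8*exp(n) - 1)^2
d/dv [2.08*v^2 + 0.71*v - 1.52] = 4.16*v + 0.71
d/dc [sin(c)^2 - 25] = sin(2*c)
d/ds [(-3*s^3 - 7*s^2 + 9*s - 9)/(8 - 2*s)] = (6*s^3 - 29*s^2 - 56*s + 27)/(2*(s^2 - 8*s + 16))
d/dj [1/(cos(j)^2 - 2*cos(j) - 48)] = 2*(cos(j) - 1)*sin(j)/(sin(j)^2 + 2*cos(j) + 47)^2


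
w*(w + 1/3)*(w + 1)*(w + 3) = w^4 + 13*w^3/3 + 13*w^2/3 + w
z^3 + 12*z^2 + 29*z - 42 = (z - 1)*(z + 6)*(z + 7)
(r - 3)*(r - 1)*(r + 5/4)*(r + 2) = r^4 - 3*r^3/4 - 15*r^2/2 - r/4 + 15/2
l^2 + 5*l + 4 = (l + 1)*(l + 4)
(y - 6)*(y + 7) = y^2 + y - 42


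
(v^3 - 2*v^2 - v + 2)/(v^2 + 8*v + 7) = (v^2 - 3*v + 2)/(v + 7)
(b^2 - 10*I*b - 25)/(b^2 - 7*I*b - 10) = (b - 5*I)/(b - 2*I)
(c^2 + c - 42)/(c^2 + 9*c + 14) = (c - 6)/(c + 2)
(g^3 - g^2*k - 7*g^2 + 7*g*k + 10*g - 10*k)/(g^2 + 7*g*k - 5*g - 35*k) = (g^2 - g*k - 2*g + 2*k)/(g + 7*k)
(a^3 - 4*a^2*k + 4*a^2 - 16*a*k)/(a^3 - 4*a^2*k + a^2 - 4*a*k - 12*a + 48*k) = a/(a - 3)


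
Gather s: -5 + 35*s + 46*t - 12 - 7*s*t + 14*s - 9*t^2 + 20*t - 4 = s*(49 - 7*t) - 9*t^2 + 66*t - 21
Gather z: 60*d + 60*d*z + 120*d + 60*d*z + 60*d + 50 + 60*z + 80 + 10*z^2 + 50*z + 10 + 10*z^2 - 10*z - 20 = 240*d + 20*z^2 + z*(120*d + 100) + 120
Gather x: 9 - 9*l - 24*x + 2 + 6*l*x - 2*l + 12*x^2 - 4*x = -11*l + 12*x^2 + x*(6*l - 28) + 11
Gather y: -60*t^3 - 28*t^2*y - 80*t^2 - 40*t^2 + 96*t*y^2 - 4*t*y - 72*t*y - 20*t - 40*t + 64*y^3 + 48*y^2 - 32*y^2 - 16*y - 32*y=-60*t^3 - 120*t^2 - 60*t + 64*y^3 + y^2*(96*t + 16) + y*(-28*t^2 - 76*t - 48)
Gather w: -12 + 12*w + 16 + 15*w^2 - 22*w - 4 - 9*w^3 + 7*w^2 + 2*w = -9*w^3 + 22*w^2 - 8*w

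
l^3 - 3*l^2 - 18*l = l*(l - 6)*(l + 3)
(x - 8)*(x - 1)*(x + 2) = x^3 - 7*x^2 - 10*x + 16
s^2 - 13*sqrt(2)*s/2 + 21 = (s - 7*sqrt(2)/2)*(s - 3*sqrt(2))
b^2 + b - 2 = (b - 1)*(b + 2)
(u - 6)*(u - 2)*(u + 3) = u^3 - 5*u^2 - 12*u + 36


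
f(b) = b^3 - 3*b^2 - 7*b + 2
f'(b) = 3*b^2 - 6*b - 7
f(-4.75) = -139.61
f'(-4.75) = 89.19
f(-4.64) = -130.01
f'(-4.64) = 85.43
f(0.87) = -5.70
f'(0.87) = -9.95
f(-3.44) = -50.13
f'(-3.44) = 49.14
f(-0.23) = 3.44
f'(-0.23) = -5.46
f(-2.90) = -27.32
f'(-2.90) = 35.63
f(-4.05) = -85.29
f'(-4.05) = 66.51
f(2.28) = -17.70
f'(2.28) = -5.08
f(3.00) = -19.00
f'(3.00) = 2.00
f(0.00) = 2.00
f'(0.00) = -7.00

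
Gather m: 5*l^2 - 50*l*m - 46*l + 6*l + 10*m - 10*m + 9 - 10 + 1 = 5*l^2 - 50*l*m - 40*l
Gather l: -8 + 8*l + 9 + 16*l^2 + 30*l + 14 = 16*l^2 + 38*l + 15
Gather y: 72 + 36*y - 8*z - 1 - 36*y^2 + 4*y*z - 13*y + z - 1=-36*y^2 + y*(4*z + 23) - 7*z + 70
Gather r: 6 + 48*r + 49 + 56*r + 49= 104*r + 104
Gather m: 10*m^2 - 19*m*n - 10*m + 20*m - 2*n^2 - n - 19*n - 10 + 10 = 10*m^2 + m*(10 - 19*n) - 2*n^2 - 20*n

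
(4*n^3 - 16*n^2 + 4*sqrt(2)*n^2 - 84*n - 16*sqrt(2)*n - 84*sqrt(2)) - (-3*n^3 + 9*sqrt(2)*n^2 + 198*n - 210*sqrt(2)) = 7*n^3 - 16*n^2 - 5*sqrt(2)*n^2 - 282*n - 16*sqrt(2)*n + 126*sqrt(2)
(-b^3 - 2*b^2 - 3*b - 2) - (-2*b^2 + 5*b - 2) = -b^3 - 8*b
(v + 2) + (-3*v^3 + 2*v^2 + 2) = -3*v^3 + 2*v^2 + v + 4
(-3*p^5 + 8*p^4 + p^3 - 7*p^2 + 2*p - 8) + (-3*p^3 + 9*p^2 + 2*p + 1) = -3*p^5 + 8*p^4 - 2*p^3 + 2*p^2 + 4*p - 7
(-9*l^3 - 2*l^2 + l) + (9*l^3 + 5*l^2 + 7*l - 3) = 3*l^2 + 8*l - 3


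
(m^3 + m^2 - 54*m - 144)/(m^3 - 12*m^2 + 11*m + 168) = (m + 6)/(m - 7)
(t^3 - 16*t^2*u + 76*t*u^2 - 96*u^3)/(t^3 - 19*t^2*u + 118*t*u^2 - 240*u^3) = (t - 2*u)/(t - 5*u)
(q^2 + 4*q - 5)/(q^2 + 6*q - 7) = (q + 5)/(q + 7)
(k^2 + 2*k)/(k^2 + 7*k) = (k + 2)/(k + 7)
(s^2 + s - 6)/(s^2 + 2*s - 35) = (s^2 + s - 6)/(s^2 + 2*s - 35)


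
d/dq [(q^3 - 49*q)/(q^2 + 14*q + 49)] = (q^2 + 14*q - 49)/(q^2 + 14*q + 49)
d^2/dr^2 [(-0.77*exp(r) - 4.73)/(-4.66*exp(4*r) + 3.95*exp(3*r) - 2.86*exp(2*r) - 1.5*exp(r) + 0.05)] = (150.489108*exp(8*r) + 1487.529318*exp(7*r) - 1933.917326*exp(6*r) + 1346.136231*exp(5*r) - 592.351298*exp(4*r) + 111.060697*exp(3*r) + 53.128185*exp(2*r) + 13.40581*exp(r) + 0.356675)*exp(r)/(101.194696*exp(12*r) - 257.32986*exp(11*r) + 404.442798*exp(10*r) - 279.773795*exp(9*r) + 79.299918*exp(8*r) + 98.75349*exp(7*r) - 53.162999*exp(6*r) + 11.4378*exp(5*r) + 19.89051*exp(4*r) + 2.058375*exp(3*r) - 0.31605*exp(2*r) + 0.01125*exp(r) - 0.000125)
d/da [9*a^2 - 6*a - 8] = 18*a - 6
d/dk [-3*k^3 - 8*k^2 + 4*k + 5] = -9*k^2 - 16*k + 4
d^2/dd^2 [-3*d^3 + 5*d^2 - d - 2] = 10 - 18*d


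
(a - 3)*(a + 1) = a^2 - 2*a - 3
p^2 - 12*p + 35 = (p - 7)*(p - 5)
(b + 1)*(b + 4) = b^2 + 5*b + 4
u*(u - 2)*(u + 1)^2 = u^4 - 3*u^2 - 2*u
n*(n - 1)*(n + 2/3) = n^3 - n^2/3 - 2*n/3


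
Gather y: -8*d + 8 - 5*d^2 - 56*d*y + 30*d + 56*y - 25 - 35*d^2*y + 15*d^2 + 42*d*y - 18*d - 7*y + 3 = 10*d^2 + 4*d + y*(-35*d^2 - 14*d + 49) - 14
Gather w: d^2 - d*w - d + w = d^2 - d + w*(1 - d)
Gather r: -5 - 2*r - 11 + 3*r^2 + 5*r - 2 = 3*r^2 + 3*r - 18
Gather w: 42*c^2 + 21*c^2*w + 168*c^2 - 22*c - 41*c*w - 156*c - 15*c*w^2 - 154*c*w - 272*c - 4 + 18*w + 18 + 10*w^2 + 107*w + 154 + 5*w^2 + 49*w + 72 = 210*c^2 - 450*c + w^2*(15 - 15*c) + w*(21*c^2 - 195*c + 174) + 240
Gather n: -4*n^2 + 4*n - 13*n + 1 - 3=-4*n^2 - 9*n - 2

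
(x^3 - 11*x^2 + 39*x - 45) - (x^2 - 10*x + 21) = x^3 - 12*x^2 + 49*x - 66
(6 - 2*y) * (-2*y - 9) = 4*y^2 + 6*y - 54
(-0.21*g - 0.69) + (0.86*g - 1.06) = 0.65*g - 1.75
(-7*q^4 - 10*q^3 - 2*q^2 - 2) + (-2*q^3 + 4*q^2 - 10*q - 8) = -7*q^4 - 12*q^3 + 2*q^2 - 10*q - 10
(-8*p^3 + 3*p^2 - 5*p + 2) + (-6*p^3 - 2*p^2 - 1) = -14*p^3 + p^2 - 5*p + 1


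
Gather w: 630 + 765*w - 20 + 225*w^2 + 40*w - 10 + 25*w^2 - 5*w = 250*w^2 + 800*w + 600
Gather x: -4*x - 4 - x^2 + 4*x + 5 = 1 - x^2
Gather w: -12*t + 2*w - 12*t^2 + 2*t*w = -12*t^2 - 12*t + w*(2*t + 2)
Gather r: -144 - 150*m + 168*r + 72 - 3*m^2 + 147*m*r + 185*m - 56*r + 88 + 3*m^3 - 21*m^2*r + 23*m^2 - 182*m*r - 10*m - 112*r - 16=3*m^3 + 20*m^2 + 25*m + r*(-21*m^2 - 35*m)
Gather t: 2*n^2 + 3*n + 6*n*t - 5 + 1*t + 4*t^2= 2*n^2 + 3*n + 4*t^2 + t*(6*n + 1) - 5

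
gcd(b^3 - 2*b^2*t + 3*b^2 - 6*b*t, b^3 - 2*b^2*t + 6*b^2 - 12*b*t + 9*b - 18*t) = -b^2 + 2*b*t - 3*b + 6*t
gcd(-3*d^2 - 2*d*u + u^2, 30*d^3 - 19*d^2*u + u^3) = -3*d + u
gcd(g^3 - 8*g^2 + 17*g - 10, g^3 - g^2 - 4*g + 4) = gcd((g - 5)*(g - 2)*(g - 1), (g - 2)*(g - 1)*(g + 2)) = g^2 - 3*g + 2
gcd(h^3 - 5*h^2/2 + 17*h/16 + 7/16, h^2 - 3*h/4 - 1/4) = h^2 - 3*h/4 - 1/4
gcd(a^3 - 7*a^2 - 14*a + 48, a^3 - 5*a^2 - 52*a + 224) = a - 8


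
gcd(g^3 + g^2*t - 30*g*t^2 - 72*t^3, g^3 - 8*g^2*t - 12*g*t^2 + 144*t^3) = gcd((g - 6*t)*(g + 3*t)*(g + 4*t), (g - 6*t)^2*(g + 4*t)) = -g^2 + 2*g*t + 24*t^2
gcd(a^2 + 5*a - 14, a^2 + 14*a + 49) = a + 7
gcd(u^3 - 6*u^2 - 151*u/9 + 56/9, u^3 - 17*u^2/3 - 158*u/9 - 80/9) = u - 8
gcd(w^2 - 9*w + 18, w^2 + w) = 1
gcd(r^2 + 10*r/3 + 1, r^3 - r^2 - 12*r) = r + 3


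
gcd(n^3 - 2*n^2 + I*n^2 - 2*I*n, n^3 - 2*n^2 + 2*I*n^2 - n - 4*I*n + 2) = n^2 + n*(-2 + I) - 2*I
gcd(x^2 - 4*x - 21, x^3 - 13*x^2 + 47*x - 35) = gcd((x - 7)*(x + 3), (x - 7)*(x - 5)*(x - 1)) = x - 7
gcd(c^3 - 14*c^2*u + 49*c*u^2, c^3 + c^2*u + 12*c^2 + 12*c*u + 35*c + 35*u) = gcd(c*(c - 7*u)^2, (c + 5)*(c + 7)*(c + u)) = 1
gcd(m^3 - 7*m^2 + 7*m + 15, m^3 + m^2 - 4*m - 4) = m + 1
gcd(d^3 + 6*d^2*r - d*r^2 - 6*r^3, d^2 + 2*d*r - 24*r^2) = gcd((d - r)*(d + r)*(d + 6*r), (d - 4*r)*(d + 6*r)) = d + 6*r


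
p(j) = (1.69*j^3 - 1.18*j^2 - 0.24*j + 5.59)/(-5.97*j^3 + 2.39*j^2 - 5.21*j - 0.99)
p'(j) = (5.07*j^2 - 2.36*j - 0.24)/(-5.97*j^3 + 2.39*j^2 - 5.21*j - 0.99) + (17.91*j^2 - 4.78*j + 5.21)*(1.69*j^3 - 1.18*j^2 - 0.24*j + 5.59)/(-5.97*j^3 + 2.39*j^2 - 5.21*j - 0.99)^2 = (-3.0055*j^4 - 20.4754*j^3 + 101.819*j^2 - 24.3838*j + 29.3615)/(35.6409*j^6 - 28.5366*j^5 + 67.9195*j^4 - 13.0832*j^3 + 22.4119*j^2 + 10.3158*j + 0.9801)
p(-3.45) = -0.27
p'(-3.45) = 0.02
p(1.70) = -0.31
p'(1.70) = 0.15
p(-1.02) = 0.21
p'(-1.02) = 1.03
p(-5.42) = -0.28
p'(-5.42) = 0.00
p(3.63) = -0.26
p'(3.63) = -0.00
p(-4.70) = -0.28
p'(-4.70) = 0.01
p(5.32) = -0.26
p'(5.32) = -0.00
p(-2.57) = -0.23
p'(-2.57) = 0.06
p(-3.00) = -0.25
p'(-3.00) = 0.03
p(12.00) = -0.27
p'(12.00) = -0.00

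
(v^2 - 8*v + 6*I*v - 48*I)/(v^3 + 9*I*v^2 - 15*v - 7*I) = (v^2 + v*(-8 + 6*I) - 48*I)/(v^3 + 9*I*v^2 - 15*v - 7*I)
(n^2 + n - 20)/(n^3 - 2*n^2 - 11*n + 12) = (n + 5)/(n^2 + 2*n - 3)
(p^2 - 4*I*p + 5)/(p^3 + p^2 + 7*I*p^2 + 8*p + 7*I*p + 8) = (p^2 - 4*I*p + 5)/(p^3 + p^2*(1 + 7*I) + p*(8 + 7*I) + 8)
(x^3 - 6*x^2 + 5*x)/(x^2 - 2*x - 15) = x*(x - 1)/(x + 3)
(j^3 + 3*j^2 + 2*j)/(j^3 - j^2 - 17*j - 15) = j*(j + 2)/(j^2 - 2*j - 15)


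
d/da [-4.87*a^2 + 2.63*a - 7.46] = 2.63 - 9.74*a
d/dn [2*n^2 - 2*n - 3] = 4*n - 2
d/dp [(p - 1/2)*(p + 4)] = 2*p + 7/2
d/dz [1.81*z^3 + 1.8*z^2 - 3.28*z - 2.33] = 5.43*z^2 + 3.6*z - 3.28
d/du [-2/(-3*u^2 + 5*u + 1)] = 2*(5 - 6*u)/(-3*u^2 + 5*u + 1)^2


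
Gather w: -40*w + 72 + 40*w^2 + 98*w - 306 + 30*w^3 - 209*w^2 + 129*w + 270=30*w^3 - 169*w^2 + 187*w + 36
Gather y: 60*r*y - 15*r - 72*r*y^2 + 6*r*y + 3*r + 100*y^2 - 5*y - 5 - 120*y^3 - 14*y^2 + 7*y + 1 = -12*r - 120*y^3 + y^2*(86 - 72*r) + y*(66*r + 2) - 4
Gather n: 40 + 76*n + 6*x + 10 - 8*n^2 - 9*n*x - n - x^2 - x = -8*n^2 + n*(75 - 9*x) - x^2 + 5*x + 50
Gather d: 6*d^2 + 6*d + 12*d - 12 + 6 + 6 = 6*d^2 + 18*d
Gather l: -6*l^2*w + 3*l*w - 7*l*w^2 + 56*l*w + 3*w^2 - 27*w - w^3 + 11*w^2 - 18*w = -6*l^2*w + l*(-7*w^2 + 59*w) - w^3 + 14*w^2 - 45*w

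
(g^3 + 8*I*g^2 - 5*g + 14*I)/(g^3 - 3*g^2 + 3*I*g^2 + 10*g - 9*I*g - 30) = (g^3 + 8*I*g^2 - 5*g + 14*I)/(g^3 + 3*g^2*(-1 + I) + g*(10 - 9*I) - 30)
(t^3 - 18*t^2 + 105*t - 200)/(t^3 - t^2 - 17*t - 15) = (t^2 - 13*t + 40)/(t^2 + 4*t + 3)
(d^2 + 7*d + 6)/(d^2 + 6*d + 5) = (d + 6)/(d + 5)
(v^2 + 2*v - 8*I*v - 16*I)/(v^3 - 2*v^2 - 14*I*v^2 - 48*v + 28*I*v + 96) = (v + 2)/(v^2 + v*(-2 - 6*I) + 12*I)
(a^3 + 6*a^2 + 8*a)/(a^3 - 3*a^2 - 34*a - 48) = a*(a + 4)/(a^2 - 5*a - 24)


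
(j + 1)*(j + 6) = j^2 + 7*j + 6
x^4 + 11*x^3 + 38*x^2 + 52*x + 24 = (x + 1)*(x + 2)^2*(x + 6)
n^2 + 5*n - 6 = (n - 1)*(n + 6)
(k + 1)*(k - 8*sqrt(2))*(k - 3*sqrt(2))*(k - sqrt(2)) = k^4 - 12*sqrt(2)*k^3 + k^3 - 12*sqrt(2)*k^2 + 70*k^2 - 48*sqrt(2)*k + 70*k - 48*sqrt(2)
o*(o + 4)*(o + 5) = o^3 + 9*o^2 + 20*o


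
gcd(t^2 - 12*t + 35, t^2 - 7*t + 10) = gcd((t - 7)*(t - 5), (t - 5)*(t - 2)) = t - 5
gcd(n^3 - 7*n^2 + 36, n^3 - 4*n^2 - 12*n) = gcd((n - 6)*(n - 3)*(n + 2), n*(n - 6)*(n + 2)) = n^2 - 4*n - 12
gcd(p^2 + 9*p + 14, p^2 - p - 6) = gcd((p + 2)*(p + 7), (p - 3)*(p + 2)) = p + 2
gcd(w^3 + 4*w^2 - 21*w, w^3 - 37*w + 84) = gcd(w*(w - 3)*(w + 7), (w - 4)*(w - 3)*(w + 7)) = w^2 + 4*w - 21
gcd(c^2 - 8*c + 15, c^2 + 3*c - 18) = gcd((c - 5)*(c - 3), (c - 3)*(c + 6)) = c - 3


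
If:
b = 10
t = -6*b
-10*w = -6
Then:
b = 10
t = -60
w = 3/5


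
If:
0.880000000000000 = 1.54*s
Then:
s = 0.57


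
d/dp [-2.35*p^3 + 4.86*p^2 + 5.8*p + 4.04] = -7.05*p^2 + 9.72*p + 5.8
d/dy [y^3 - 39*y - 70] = 3*y^2 - 39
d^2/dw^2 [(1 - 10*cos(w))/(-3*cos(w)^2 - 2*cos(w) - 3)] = 4*(-405*(1 - cos(2*w))^2*cos(w) + 48*(1 - cos(2*w))^2 - 147*cos(w) + 166*cos(2*w) + 9*cos(3*w) + 90*cos(5*w) - 246)/(4*cos(w) + 3*cos(2*w) + 9)^3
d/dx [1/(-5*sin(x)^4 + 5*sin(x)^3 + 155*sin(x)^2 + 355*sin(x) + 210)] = (4*sin(x)^3 - 3*sin(x)^2 - 62*sin(x) - 71)*cos(x)/(5*(-sin(x)^4 + sin(x)^3 + 31*sin(x)^2 + 71*sin(x) + 42)^2)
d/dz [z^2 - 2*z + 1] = 2*z - 2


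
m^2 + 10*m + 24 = (m + 4)*(m + 6)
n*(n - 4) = n^2 - 4*n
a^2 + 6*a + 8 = (a + 2)*(a + 4)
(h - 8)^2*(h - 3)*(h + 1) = h^4 - 18*h^3 + 93*h^2 - 80*h - 192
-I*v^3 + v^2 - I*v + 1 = (v - I)*(v + I)*(-I*v + 1)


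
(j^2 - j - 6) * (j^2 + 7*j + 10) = j^4 + 6*j^3 - 3*j^2 - 52*j - 60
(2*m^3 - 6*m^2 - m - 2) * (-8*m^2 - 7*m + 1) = -16*m^5 + 34*m^4 + 52*m^3 + 17*m^2 + 13*m - 2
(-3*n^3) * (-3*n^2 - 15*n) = 9*n^5 + 45*n^4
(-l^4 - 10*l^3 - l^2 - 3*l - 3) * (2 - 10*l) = 10*l^5 + 98*l^4 - 10*l^3 + 28*l^2 + 24*l - 6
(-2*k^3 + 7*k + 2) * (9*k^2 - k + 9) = -18*k^5 + 2*k^4 + 45*k^3 + 11*k^2 + 61*k + 18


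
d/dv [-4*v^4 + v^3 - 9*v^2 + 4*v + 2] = -16*v^3 + 3*v^2 - 18*v + 4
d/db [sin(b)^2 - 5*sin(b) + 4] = (2*sin(b) - 5)*cos(b)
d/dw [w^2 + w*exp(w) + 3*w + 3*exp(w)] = w*exp(w) + 2*w + 4*exp(w) + 3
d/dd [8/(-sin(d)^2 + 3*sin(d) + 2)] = 8*(2*sin(d) - 3)*cos(d)/(3*sin(d) + cos(d)^2 + 1)^2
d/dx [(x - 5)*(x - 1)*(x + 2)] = 3*x^2 - 8*x - 7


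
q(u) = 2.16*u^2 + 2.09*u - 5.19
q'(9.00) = 40.97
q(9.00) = 188.58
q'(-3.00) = -10.87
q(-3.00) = 7.98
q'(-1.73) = -5.38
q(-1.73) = -2.34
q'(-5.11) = -19.99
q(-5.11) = 40.53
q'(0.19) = 2.91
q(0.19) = -4.71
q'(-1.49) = -4.35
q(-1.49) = -3.51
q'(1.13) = 6.97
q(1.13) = -0.07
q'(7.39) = 34.01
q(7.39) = 128.22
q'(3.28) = 16.26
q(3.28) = 24.90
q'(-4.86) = -18.91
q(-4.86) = 35.67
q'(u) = 4.32*u + 2.09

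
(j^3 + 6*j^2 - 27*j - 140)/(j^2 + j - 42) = (j^2 - j - 20)/(j - 6)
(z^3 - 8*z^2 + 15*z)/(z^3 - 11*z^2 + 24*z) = (z - 5)/(z - 8)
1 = 1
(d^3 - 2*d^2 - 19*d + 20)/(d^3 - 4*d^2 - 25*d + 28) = (d - 5)/(d - 7)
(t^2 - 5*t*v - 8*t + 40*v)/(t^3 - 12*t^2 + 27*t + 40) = (t - 5*v)/(t^2 - 4*t - 5)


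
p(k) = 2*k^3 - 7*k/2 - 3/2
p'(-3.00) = 50.50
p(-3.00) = -45.00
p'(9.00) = 482.50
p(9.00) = 1425.00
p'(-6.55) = 253.92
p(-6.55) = -540.60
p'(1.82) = 16.37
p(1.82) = 4.19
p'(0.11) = -3.43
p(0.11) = -1.88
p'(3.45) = 67.92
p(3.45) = 68.55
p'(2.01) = 20.74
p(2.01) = 7.71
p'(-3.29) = 61.44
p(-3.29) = -61.21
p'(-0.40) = -2.54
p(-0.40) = -0.23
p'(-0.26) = -3.09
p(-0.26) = -0.63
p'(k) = 6*k^2 - 7/2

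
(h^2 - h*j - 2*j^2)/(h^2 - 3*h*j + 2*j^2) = (h + j)/(h - j)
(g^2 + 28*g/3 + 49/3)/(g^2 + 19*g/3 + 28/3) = (g + 7)/(g + 4)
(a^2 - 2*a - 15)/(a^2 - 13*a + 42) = (a^2 - 2*a - 15)/(a^2 - 13*a + 42)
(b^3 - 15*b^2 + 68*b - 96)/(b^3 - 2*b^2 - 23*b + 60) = (b - 8)/(b + 5)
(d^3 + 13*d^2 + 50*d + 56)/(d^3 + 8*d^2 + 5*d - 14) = (d + 4)/(d - 1)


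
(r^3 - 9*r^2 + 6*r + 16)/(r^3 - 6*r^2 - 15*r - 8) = (r - 2)/(r + 1)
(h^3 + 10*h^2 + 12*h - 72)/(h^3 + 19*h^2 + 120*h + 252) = (h - 2)/(h + 7)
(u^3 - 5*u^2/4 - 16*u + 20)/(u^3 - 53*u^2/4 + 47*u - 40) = (u + 4)/(u - 8)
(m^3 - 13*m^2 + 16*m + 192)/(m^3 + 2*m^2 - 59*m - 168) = (m - 8)/(m + 7)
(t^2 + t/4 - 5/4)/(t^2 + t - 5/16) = 4*(t - 1)/(4*t - 1)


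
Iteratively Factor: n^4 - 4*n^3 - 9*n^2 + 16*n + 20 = (n + 2)*(n^3 - 6*n^2 + 3*n + 10) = (n - 5)*(n + 2)*(n^2 - n - 2) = (n - 5)*(n - 2)*(n + 2)*(n + 1)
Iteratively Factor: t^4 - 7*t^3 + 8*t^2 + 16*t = (t)*(t^3 - 7*t^2 + 8*t + 16) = t*(t - 4)*(t^2 - 3*t - 4) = t*(t - 4)^2*(t + 1)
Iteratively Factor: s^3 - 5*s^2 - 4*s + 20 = (s + 2)*(s^2 - 7*s + 10) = (s - 5)*(s + 2)*(s - 2)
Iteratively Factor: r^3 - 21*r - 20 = (r - 5)*(r^2 + 5*r + 4) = (r - 5)*(r + 1)*(r + 4)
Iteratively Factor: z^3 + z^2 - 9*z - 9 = (z - 3)*(z^2 + 4*z + 3) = (z - 3)*(z + 1)*(z + 3)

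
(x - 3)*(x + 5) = x^2 + 2*x - 15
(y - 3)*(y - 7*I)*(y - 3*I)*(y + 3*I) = y^4 - 3*y^3 - 7*I*y^3 + 9*y^2 + 21*I*y^2 - 27*y - 63*I*y + 189*I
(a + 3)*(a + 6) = a^2 + 9*a + 18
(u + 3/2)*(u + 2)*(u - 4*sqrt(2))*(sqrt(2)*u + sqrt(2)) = sqrt(2)*u^4 - 8*u^3 + 9*sqrt(2)*u^3/2 - 36*u^2 + 13*sqrt(2)*u^2/2 - 52*u + 3*sqrt(2)*u - 24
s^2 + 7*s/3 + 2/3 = (s + 1/3)*(s + 2)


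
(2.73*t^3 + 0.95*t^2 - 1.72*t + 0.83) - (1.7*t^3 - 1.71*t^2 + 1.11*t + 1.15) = 1.03*t^3 + 2.66*t^2 - 2.83*t - 0.32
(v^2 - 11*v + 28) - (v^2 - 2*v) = 28 - 9*v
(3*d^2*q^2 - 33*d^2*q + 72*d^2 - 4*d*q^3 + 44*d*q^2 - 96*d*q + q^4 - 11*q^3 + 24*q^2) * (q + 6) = 3*d^2*q^3 - 15*d^2*q^2 - 126*d^2*q + 432*d^2 - 4*d*q^4 + 20*d*q^3 + 168*d*q^2 - 576*d*q + q^5 - 5*q^4 - 42*q^3 + 144*q^2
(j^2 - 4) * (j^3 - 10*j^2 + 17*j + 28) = j^5 - 10*j^4 + 13*j^3 + 68*j^2 - 68*j - 112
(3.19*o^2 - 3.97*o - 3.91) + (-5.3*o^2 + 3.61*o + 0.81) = -2.11*o^2 - 0.36*o - 3.1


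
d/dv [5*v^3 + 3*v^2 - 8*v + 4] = 15*v^2 + 6*v - 8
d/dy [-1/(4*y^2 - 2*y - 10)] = (4*y - 1)/(2*(-2*y^2 + y + 5)^2)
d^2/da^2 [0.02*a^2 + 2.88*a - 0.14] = 0.0400000000000000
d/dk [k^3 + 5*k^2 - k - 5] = 3*k^2 + 10*k - 1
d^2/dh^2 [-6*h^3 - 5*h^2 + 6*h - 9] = -36*h - 10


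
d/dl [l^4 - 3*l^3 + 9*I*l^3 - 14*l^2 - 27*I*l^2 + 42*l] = 4*l^3 + l^2*(-9 + 27*I) + l*(-28 - 54*I) + 42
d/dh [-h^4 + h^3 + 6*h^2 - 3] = h*(-4*h^2 + 3*h + 12)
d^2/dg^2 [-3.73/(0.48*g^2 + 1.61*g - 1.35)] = (1.718784*g^2 + 5.765088*g - 3.73*(0.96*g + 1.61)*(1.92*g + 3.22) - 4.83408)/(0.48*g^2 + 1.61*g - 1.35)^3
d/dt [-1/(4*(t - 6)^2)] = 1/(2*(t - 6)^3)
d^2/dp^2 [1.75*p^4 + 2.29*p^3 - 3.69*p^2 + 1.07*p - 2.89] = 21.0*p^2 + 13.74*p - 7.38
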